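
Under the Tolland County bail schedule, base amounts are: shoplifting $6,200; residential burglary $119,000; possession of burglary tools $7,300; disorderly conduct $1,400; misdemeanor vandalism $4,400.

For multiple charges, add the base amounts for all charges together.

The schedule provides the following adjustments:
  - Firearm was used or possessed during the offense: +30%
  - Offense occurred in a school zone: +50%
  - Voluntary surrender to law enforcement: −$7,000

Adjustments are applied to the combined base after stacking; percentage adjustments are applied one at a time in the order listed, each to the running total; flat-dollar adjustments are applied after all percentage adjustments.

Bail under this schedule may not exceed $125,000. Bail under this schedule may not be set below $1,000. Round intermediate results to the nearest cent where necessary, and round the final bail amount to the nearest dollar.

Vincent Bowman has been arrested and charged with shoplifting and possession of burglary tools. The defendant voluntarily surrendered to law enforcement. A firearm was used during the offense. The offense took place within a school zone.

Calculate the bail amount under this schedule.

$19,325

Base amounts from the schedule: shoplifting $6,200; possession of burglary tools $7,300.
Stacking rule: sum of all bases. $6,200 + $7,300 = $13,500.
Firearm was used or possessed during the offense (+30%): $13,500 × 1.3 = $17,550.
Offense occurred in a school zone (+50%): $17,550 × 1.5 = $26,325.
Voluntary surrender to law enforcement (−$7,000 flat): $26,325 − $7,000 = $19,325.
$19,325 is within the $125,000 maximum.
$19,325 is at or above the $1,000 minimum.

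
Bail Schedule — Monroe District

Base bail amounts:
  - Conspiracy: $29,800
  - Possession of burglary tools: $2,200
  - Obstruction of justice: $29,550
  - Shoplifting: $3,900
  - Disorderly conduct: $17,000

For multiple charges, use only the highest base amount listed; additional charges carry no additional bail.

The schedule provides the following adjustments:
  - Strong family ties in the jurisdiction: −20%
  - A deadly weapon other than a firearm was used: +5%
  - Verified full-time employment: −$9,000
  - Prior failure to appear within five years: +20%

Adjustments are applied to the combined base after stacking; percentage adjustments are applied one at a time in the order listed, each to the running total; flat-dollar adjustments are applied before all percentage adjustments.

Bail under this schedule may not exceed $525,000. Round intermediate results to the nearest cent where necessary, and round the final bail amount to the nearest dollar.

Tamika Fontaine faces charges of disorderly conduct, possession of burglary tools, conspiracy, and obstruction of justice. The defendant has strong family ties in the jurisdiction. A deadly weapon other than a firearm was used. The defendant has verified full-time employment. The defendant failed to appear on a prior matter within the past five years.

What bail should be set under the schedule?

$20,966

Base amounts from the schedule: disorderly conduct $17,000; possession of burglary tools $2,200; conspiracy $29,800; obstruction of justice $29,550.
Stacking rule: use the highest base only. Highest is conspiracy at $29,800. Combined base = $29,800.
Verified full-time employment (−$9,000 flat): $29,800 − $9,000 = $20,800.
Strong family ties in the jurisdiction (−20%): $20,800 × 0.8 = $16,640.
A deadly weapon other than a firearm was used (+5%): $16,640 × 1.05 = $17,472.
Prior failure to appear within five years (+20%): $17,472 × 1.2 = $20,966.40.
$20,966.40 is within the $525,000 maximum.
Rounded to the nearest dollar: $20,966.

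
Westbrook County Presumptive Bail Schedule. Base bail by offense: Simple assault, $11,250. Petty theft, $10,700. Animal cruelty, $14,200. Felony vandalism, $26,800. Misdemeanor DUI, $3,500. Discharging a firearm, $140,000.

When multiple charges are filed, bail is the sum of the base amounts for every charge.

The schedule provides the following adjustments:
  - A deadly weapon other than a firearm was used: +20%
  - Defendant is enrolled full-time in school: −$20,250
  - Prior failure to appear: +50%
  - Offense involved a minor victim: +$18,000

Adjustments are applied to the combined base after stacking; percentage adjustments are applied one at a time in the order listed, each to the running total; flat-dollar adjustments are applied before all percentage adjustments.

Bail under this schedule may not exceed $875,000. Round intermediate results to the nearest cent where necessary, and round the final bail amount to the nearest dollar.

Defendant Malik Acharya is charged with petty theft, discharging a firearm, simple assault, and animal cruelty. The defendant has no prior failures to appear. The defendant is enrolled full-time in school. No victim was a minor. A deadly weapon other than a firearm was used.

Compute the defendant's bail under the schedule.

Base amounts from the schedule: petty theft $10,700; discharging a firearm $140,000; simple assault $11,250; animal cruelty $14,200.
Stacking rule: sum of all bases. $10,700 + $140,000 + $11,250 + $14,200 = $176,150.
Defendant is enrolled full-time in school (−$20,250 flat): $176,150 − $20,250 = $155,900.
A deadly weapon other than a firearm was used (+20%): $155,900 × 1.2 = $187,080.
$187,080 is within the $875,000 maximum.

$187,080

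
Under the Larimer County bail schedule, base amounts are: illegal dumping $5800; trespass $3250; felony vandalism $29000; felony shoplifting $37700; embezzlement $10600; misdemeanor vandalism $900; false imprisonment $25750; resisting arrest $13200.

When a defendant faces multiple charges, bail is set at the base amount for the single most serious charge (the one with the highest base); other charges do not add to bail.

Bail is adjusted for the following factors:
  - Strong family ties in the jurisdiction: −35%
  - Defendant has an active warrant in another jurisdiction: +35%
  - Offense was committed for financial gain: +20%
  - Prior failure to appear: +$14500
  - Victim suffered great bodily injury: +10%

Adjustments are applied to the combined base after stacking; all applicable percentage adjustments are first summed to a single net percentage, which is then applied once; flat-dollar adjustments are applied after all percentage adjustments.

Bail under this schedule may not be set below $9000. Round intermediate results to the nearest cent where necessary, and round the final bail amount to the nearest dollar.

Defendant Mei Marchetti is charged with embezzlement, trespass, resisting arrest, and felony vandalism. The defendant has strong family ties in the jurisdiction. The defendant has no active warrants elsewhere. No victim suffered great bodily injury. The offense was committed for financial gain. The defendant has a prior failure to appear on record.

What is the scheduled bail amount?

$39150

Base amounts from the schedule: embezzlement $10600; trespass $3250; resisting arrest $13200; felony vandalism $29000.
Stacking rule: use the highest base only. Highest is felony vandalism at $29000. Combined base = $29000.
Net percentage adjustment: −35% +20% = −15%. $29000 × 0.85 = $24650.
Prior failure to appear (+$14500 flat): $24650 + $14500 = $39150.
$39150 is at or above the $9000 minimum.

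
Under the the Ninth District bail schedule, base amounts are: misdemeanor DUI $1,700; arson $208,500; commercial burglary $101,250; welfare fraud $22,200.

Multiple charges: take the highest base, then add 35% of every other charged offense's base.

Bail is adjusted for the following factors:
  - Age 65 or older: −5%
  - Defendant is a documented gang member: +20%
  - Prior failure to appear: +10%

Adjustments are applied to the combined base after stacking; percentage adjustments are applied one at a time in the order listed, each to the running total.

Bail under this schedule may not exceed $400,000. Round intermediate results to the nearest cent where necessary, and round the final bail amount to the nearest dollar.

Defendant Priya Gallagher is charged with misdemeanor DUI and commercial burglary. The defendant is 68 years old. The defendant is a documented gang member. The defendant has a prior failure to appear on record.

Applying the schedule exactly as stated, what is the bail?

$127,714

Base amounts from the schedule: misdemeanor DUI $1,700; commercial burglary $101,250.
Stacking rule: highest base plus 35% of each additional charge. Highest is commercial burglary at $101,250. Additional: $1,700 × 35% = $595. Combined base = $101,250 + $595 = $101,845.
Age 65 or older (−5%): $101,845 × 0.95 = $96,752.75.
Defendant is a documented gang member (+20%): $96,752.75 × 1.2 = $116,103.30.
Prior failure to appear (+10%): $116,103.30 × 1.1 = $127,713.63.
$127,713.63 is within the $400,000 maximum.
Rounded to the nearest dollar: $127,714.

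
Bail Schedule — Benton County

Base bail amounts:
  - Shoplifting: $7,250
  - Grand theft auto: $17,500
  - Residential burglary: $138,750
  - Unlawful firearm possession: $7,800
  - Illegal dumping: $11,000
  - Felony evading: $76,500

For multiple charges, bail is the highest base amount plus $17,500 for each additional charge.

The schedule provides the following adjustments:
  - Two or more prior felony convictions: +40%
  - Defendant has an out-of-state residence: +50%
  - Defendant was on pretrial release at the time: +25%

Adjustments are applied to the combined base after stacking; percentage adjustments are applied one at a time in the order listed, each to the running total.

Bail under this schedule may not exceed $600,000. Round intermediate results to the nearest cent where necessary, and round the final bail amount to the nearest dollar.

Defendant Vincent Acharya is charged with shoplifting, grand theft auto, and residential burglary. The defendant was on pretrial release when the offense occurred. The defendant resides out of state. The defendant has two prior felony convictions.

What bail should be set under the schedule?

Base amounts from the schedule: shoplifting $7,250; grand theft auto $17,500; residential burglary $138,750.
Stacking rule: highest base plus $17,500 per additional charge. Highest is residential burglary at $138,750; 2 additional charges → +$35,000. Combined base = $173,750.
Two or more prior felony convictions (+40%): $173,750 × 1.4 = $243,250.
Defendant has an out-of-state residence (+50%): $243,250 × 1.5 = $364,875.
Defendant was on pretrial release at the time (+25%): $364,875 × 1.25 = $456,093.75.
$456,093.75 is within the $600,000 maximum.
Rounded to the nearest dollar: $456,094.

$456,094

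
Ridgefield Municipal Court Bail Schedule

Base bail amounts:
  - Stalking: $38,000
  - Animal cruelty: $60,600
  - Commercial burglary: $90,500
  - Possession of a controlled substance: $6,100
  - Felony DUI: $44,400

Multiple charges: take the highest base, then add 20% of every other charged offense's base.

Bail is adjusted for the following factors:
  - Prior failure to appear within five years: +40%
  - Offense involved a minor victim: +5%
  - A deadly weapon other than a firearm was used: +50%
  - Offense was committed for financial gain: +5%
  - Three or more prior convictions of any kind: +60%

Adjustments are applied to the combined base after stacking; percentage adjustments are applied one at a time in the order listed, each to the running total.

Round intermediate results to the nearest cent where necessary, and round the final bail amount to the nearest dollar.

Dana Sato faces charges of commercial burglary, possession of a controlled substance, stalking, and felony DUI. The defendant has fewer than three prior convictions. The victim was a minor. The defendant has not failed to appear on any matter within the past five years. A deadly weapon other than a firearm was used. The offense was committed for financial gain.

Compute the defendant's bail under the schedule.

$178,936

Base amounts from the schedule: commercial burglary $90,500; possession of a controlled substance $6,100; stalking $38,000; felony DUI $44,400.
Stacking rule: highest base plus 20% of each additional charge. Highest is commercial burglary at $90,500. Additional: $6,100 × 20% = $1,220; $38,000 × 20% = $7,600; $44,400 × 20% = $8,880. Combined base = $90,500 + $17,700 = $108,200.
Offense involved a minor victim (+5%): $108,200 × 1.05 = $113,610.
A deadly weapon other than a firearm was used (+50%): $113,610 × 1.5 = $170,415.
Offense was committed for financial gain (+5%): $170,415 × 1.05 = $178,935.75.
Rounded to the nearest dollar: $178,936.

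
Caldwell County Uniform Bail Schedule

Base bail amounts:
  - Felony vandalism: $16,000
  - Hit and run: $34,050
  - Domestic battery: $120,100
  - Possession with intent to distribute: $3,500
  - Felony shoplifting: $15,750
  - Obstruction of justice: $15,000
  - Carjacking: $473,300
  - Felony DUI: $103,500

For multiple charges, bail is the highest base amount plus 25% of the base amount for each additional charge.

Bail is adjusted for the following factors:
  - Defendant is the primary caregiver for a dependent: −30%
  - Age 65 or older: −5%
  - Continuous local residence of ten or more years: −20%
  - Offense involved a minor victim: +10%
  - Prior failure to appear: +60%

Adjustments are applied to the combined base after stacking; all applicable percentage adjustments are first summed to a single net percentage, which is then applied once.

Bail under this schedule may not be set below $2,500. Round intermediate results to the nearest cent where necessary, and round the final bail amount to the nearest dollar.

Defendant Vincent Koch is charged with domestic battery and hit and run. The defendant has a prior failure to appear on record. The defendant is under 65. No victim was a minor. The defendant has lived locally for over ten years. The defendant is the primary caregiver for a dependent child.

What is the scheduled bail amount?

$141,474

Base amounts from the schedule: domestic battery $120,100; hit and run $34,050.
Stacking rule: highest base plus 25% of each additional charge. Highest is domestic battery at $120,100. Additional: $34,050 × 25% = $8,512.50. Combined base = $120,100 + $8,512.50 = $128,612.50.
Net percentage adjustment: −30% −20% +60% = +10%. $128,612.50 × 1.1 = $141,473.75.
$141,473.75 is at or above the $2,500 minimum.
Rounded to the nearest dollar: $141,474.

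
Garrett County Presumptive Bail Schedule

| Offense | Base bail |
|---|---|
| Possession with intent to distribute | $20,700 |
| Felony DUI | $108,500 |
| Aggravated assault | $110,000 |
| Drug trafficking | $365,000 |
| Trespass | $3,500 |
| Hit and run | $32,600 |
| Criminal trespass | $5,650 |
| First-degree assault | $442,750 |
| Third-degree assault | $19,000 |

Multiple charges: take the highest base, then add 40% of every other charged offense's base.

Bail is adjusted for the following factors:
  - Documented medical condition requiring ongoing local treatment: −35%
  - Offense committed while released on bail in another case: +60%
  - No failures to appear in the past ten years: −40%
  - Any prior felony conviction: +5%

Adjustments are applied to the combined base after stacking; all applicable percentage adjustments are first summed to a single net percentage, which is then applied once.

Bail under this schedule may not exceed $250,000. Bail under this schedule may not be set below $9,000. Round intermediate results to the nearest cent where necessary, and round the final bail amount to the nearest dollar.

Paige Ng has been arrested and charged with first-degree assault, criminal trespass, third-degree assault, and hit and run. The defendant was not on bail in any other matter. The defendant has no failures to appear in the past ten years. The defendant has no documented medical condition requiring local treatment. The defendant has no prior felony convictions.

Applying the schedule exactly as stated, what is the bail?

$250,000

Base amounts from the schedule: first-degree assault $442,750; criminal trespass $5,650; third-degree assault $19,000; hit and run $32,600.
Stacking rule: highest base plus 40% of each additional charge. Highest is first-degree assault at $442,750. Additional: $5,650 × 40% = $2,260; $19,000 × 40% = $7,600; $32,600 × 40% = $13,040. Combined base = $442,750 + $22,900 = $465,650.
No failures to appear in the past ten years (−40%): $465,650 × 0.6 = $279,390.
Result $279,390 exceeds the maximum of $250,000; bail is capped at $250,000.
$250,000 is at or above the $9,000 minimum.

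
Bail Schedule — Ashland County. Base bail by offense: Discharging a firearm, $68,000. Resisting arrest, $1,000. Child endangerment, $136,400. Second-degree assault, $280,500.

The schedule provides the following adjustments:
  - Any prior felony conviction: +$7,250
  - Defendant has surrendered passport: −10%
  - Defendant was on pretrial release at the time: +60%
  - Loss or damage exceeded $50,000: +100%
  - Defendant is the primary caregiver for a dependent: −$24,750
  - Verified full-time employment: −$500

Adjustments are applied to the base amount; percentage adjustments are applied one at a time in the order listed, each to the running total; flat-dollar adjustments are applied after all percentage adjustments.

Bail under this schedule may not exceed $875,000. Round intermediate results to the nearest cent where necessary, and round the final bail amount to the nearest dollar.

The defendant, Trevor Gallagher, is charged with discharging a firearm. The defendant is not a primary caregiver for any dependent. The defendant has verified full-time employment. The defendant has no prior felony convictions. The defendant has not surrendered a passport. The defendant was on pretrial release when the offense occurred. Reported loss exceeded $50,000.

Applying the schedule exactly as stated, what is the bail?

$217,100

Base amounts from the schedule: discharging a firearm $68,000.
Single charge. Combined base = $68,000.
Defendant was on pretrial release at the time (+60%): $68,000 × 1.6 = $108,800.
Loss or damage exceeded $50,000 (+100%): $108,800 × 2 = $217,600.
Verified full-time employment (−$500 flat): $217,600 − $500 = $217,100.
$217,100 is within the $875,000 maximum.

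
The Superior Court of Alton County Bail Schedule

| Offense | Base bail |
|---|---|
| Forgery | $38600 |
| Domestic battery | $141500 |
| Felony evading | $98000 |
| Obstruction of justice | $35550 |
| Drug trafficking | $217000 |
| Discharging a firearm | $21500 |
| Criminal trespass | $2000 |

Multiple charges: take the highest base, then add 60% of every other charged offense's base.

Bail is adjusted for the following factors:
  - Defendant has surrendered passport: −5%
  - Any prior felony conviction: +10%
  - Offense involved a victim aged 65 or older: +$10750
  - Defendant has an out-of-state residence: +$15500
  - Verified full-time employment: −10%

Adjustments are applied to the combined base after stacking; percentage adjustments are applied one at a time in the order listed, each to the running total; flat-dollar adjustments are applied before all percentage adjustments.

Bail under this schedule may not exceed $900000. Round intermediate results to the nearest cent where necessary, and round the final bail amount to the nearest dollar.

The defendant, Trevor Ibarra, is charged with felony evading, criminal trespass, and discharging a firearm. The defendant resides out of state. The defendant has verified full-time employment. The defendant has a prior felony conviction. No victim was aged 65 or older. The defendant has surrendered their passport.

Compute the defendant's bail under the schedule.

Base amounts from the schedule: felony evading $98000; criminal trespass $2000; discharging a firearm $21500.
Stacking rule: highest base plus 60% of each additional charge. Highest is felony evading at $98000. Additional: $2000 × 60% = $1200; $21500 × 60% = $12900. Combined base = $98000 + $14100 = $112100.
Defendant has an out-of-state residence (+$15500 flat): $112100 + $15500 = $127600.
Defendant has surrendered passport (−5%): $127600 × 0.95 = $121220.
Any prior felony conviction (+10%): $121220 × 1.1 = $133342.
Verified full-time employment (−10%): $133342 × 0.9 = $120007.80.
$120007.80 is within the $900000 maximum.
Rounded to the nearest dollar: $120008.

$120008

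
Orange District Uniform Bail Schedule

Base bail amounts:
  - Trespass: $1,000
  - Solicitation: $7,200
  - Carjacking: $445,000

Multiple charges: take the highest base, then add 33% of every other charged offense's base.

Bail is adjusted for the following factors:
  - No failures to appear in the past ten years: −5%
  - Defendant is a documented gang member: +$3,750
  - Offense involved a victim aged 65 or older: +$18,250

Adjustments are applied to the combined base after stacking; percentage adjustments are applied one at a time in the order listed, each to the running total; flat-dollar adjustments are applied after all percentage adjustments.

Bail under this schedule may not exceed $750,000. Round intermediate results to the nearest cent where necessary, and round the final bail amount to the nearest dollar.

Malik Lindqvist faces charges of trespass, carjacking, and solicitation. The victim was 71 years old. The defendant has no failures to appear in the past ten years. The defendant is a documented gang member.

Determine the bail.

Base amounts from the schedule: trespass $1,000; carjacking $445,000; solicitation $7,200.
Stacking rule: highest base plus 33% of each additional charge. Highest is carjacking at $445,000. Additional: $1,000 × 33% = $330; $7,200 × 33% = $2,376. Combined base = $445,000 + $2,706 = $447,706.
No failures to appear in the past ten years (−5%): $447,706 × 0.95 = $425,320.70.
Defendant is a documented gang member (+$3,750 flat): $425,320.70 + $3,750 = $429,070.70.
Offense involved a victim aged 65 or older (+$18,250 flat): $429,070.70 + $18,250 = $447,320.70.
$447,320.70 is within the $750,000 maximum.
Rounded to the nearest dollar: $447,321.

$447,321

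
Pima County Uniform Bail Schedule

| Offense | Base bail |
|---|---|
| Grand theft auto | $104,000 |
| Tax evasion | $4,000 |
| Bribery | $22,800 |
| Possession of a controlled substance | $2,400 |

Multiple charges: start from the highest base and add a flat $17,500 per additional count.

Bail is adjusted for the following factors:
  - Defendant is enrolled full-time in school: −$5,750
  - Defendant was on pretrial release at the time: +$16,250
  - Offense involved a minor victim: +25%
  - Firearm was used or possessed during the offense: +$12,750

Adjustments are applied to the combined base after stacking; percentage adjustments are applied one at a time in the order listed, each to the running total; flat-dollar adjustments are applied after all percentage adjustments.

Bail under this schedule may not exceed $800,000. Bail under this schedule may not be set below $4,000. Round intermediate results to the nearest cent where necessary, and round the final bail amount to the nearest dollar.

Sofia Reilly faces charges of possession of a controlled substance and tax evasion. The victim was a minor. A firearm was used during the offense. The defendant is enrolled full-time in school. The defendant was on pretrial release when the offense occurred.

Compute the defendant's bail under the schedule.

$50,125

Base amounts from the schedule: possession of a controlled substance $2,400; tax evasion $4,000.
Stacking rule: highest base plus $17,500 per additional charge. Highest is tax evasion at $4,000; 1 additional charge → +$17,500. Combined base = $21,500.
Offense involved a minor victim (+25%): $21,500 × 1.25 = $26,875.
Defendant is enrolled full-time in school (−$5,750 flat): $26,875 − $5,750 = $21,125.
Defendant was on pretrial release at the time (+$16,250 flat): $21,125 + $16,250 = $37,375.
Firearm was used or possessed during the offense (+$12,750 flat): $37,375 + $12,750 = $50,125.
$50,125 is within the $800,000 maximum.
$50,125 is at or above the $4,000 minimum.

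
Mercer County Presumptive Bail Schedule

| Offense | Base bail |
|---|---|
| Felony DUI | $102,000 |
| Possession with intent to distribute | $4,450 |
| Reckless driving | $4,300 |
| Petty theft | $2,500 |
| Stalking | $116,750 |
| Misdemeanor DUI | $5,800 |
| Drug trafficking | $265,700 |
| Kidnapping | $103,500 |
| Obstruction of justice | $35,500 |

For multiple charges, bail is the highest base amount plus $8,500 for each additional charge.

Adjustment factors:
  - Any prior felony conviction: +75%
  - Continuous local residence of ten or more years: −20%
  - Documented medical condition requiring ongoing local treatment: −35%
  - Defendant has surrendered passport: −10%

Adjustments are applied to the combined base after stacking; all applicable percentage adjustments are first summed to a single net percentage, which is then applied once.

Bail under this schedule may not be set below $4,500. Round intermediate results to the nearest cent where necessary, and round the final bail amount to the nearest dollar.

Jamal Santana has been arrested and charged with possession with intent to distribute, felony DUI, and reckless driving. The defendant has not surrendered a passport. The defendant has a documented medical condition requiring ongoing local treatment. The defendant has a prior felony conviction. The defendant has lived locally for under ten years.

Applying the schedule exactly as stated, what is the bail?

$166,600

Base amounts from the schedule: possession with intent to distribute $4,450; felony DUI $102,000; reckless driving $4,300.
Stacking rule: highest base plus $8,500 per additional charge. Highest is felony DUI at $102,000; 2 additional charges → +$17,000. Combined base = $119,000.
Net percentage adjustment: +75% −35% = +40%. $119,000 × 1.4 = $166,600.
$166,600 is at or above the $4,500 minimum.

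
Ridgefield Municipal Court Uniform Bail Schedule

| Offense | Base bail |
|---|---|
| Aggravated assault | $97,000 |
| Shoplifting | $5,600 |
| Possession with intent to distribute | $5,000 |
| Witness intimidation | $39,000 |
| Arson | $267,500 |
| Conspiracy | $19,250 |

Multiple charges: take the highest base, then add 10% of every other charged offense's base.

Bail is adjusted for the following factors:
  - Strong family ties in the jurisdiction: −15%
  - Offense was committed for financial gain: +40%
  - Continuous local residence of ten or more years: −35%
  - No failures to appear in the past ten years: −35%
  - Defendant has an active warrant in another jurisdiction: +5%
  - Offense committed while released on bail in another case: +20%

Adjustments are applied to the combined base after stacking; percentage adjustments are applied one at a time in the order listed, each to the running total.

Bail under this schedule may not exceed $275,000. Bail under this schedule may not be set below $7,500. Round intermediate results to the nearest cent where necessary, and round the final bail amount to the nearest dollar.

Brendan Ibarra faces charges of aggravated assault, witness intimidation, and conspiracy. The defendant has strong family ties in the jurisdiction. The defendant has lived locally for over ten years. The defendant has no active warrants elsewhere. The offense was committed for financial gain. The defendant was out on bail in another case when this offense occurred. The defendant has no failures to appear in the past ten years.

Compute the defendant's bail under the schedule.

Base amounts from the schedule: aggravated assault $97,000; witness intimidation $39,000; conspiracy $19,250.
Stacking rule: highest base plus 10% of each additional charge. Highest is aggravated assault at $97,000. Additional: $39,000 × 10% = $3,900; $19,250 × 10% = $1,925. Combined base = $97,000 + $5,825 = $102,825.
Strong family ties in the jurisdiction (−15%): $102,825 × 0.85 = $87,401.25.
Offense was committed for financial gain (+40%): $87,401.25 × 1.4 = $122,361.75.
Continuous local residence of ten or more years (−35%): $122,361.75 × 0.65 = $79,535.14.
No failures to appear in the past ten years (−35%): $79,535.14 × 0.65 = $51,697.84.
Offense committed while released on bail in another case (+20%): $51,697.84 × 1.2 = $62,037.41.
$62,037.41 is within the $275,000 maximum.
$62,037.41 is at or above the $7,500 minimum.
Rounded to the nearest dollar: $62,037.

$62,037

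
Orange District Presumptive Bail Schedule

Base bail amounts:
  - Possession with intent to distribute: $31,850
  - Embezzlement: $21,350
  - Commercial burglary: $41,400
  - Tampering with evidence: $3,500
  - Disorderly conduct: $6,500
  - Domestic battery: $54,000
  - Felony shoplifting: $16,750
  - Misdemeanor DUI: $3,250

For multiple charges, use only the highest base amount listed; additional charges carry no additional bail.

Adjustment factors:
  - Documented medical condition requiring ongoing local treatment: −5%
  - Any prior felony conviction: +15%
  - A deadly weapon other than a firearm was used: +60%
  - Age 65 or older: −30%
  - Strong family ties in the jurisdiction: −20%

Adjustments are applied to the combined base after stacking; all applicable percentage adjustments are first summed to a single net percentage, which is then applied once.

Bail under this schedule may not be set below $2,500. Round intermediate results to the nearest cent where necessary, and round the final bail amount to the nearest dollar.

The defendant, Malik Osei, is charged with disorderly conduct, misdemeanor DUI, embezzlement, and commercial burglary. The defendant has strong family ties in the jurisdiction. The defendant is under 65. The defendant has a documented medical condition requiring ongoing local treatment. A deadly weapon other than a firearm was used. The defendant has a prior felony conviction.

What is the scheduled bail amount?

Base amounts from the schedule: disorderly conduct $6,500; misdemeanor DUI $3,250; embezzlement $21,350; commercial burglary $41,400.
Stacking rule: use the highest base only. Highest is commercial burglary at $41,400. Combined base = $41,400.
Net percentage adjustment: −5% +15% +60% −20% = +50%. $41,400 × 1.5 = $62,100.
$62,100 is at or above the $2,500 minimum.

$62,100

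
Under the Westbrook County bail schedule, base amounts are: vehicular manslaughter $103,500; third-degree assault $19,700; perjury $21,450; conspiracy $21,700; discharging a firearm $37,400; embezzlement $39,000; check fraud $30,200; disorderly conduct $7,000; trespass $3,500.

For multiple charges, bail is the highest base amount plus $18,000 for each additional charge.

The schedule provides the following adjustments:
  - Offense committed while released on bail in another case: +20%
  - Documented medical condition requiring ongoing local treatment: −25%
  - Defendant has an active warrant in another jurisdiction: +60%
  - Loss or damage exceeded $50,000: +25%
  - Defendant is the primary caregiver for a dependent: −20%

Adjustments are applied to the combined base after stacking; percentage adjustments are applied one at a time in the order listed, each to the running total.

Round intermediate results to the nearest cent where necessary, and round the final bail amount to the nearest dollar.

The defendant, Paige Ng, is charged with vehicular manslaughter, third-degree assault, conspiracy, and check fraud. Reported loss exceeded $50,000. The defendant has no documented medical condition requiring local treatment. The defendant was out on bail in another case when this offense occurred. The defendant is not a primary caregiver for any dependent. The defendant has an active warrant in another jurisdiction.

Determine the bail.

Base amounts from the schedule: vehicular manslaughter $103,500; third-degree assault $19,700; conspiracy $21,700; check fraud $30,200.
Stacking rule: highest base plus $18,000 per additional charge. Highest is vehicular manslaughter at $103,500; 3 additional charges → +$54,000. Combined base = $157,500.
Offense committed while released on bail in another case (+20%): $157,500 × 1.2 = $189,000.
Defendant has an active warrant in another jurisdiction (+60%): $189,000 × 1.6 = $302,400.
Loss or damage exceeded $50,000 (+25%): $302,400 × 1.25 = $378,000.

$378,000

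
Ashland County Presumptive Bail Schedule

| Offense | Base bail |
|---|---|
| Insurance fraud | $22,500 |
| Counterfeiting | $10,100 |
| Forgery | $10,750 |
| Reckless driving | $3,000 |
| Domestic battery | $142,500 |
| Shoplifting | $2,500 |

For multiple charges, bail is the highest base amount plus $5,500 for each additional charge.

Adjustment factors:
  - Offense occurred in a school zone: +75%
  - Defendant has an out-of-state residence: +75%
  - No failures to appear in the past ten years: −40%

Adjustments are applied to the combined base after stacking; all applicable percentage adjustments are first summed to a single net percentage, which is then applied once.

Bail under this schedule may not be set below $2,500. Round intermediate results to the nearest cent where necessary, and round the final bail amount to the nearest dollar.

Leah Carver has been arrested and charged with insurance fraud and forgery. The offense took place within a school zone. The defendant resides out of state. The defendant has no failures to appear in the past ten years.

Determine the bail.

Base amounts from the schedule: insurance fraud $22,500; forgery $10,750.
Stacking rule: highest base plus $5,500 per additional charge. Highest is insurance fraud at $22,500; 1 additional charge → +$5,500. Combined base = $28,000.
Net percentage adjustment: +75% +75% −40% = +110%. $28,000 × 2.1 = $58,800.
$58,800 is at or above the $2,500 minimum.

$58,800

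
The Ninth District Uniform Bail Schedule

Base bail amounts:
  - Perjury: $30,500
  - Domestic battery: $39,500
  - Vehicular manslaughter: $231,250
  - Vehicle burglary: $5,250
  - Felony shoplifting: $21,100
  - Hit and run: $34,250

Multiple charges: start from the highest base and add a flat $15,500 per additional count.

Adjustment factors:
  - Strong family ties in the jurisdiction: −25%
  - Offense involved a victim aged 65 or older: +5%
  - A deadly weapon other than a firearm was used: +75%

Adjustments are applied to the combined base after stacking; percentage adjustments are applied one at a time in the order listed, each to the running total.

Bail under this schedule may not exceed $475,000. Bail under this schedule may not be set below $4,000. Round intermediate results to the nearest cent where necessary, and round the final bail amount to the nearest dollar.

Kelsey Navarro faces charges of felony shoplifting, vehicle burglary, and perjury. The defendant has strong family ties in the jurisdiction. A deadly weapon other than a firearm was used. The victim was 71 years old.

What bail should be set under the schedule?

$84,755

Base amounts from the schedule: felony shoplifting $21,100; vehicle burglary $5,250; perjury $30,500.
Stacking rule: highest base plus $15,500 per additional charge. Highest is perjury at $30,500; 2 additional charges → +$31,000. Combined base = $61,500.
Strong family ties in the jurisdiction (−25%): $61,500 × 0.75 = $46,125.
Offense involved a victim aged 65 or older (+5%): $46,125 × 1.05 = $48,431.25.
A deadly weapon other than a firearm was used (+75%): $48,431.25 × 1.75 = $84,754.69.
$84,754.69 is within the $475,000 maximum.
$84,754.69 is at or above the $4,000 minimum.
Rounded to the nearest dollar: $84,755.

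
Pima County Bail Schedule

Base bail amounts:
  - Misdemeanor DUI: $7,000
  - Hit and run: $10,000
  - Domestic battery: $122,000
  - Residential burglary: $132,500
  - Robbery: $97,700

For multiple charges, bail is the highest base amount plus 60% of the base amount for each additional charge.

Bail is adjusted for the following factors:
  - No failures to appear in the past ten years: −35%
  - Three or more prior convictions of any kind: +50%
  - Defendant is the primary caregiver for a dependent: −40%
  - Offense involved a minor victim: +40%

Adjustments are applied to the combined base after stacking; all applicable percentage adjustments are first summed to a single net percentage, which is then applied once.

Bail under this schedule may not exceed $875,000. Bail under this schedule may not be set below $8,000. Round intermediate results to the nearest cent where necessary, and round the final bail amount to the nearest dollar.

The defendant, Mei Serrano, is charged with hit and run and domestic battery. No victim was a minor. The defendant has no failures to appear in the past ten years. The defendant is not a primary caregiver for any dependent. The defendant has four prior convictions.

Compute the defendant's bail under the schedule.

Base amounts from the schedule: hit and run $10,000; domestic battery $122,000.
Stacking rule: highest base plus 60% of each additional charge. Highest is domestic battery at $122,000. Additional: $10,000 × 60% = $6,000. Combined base = $122,000 + $6,000 = $128,000.
Net percentage adjustment: −35% +50% = +15%. $128,000 × 1.15 = $147,200.
$147,200 is within the $875,000 maximum.
$147,200 is at or above the $8,000 minimum.

$147,200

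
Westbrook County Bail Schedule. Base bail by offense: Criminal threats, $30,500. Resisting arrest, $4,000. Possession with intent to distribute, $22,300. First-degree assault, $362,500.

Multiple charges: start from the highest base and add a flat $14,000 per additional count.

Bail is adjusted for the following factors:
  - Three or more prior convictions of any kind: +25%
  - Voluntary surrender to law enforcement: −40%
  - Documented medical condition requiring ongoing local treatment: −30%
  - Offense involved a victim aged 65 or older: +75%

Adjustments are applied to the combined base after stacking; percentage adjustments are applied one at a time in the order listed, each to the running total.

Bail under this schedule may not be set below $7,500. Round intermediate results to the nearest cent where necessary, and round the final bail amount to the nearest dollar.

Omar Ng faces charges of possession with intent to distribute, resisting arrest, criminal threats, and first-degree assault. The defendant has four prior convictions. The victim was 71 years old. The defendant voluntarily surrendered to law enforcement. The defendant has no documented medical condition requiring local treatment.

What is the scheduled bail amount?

$530,906

Base amounts from the schedule: possession with intent to distribute $22,300; resisting arrest $4,000; criminal threats $30,500; first-degree assault $362,500.
Stacking rule: highest base plus $14,000 per additional charge. Highest is first-degree assault at $362,500; 3 additional charges → +$42,000. Combined base = $404,500.
Three or more prior convictions of any kind (+25%): $404,500 × 1.25 = $505,625.
Voluntary surrender to law enforcement (−40%): $505,625 × 0.6 = $303,375.
Offense involved a victim aged 65 or older (+75%): $303,375 × 1.75 = $530,906.25.
$530,906.25 is at or above the $7,500 minimum.
Rounded to the nearest dollar: $530,906.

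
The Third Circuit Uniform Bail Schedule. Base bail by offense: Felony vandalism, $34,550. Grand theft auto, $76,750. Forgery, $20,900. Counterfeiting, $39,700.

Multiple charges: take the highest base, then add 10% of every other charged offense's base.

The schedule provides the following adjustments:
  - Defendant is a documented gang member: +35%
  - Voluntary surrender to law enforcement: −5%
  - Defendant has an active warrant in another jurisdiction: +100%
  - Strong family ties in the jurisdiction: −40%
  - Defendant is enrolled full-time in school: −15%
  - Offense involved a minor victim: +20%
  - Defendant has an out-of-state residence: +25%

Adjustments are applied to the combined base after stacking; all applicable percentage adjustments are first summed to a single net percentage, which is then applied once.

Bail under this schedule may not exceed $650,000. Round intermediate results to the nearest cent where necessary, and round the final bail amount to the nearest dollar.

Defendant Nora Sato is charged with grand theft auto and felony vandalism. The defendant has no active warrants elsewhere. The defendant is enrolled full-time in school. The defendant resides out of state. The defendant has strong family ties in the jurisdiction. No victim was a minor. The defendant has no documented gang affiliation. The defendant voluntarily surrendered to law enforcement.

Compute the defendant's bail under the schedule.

$52,133

Base amounts from the schedule: grand theft auto $76,750; felony vandalism $34,550.
Stacking rule: highest base plus 10% of each additional charge. Highest is grand theft auto at $76,750. Additional: $34,550 × 10% = $3,455. Combined base = $76,750 + $3,455 = $80,205.
Net percentage adjustment: −5% −40% −15% +25% = −35%. $80,205 × 0.65 = $52,133.25.
$52,133.25 is within the $650,000 maximum.
Rounded to the nearest dollar: $52,133.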